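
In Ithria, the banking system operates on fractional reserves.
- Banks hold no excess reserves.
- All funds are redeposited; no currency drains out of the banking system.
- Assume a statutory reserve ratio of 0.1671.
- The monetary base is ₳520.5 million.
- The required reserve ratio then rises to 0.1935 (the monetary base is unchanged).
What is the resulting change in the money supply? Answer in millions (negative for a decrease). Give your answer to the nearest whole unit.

-425 million

Initially m₁ = 1 / (0.1671) ≈ 5.9844, so M₁ = 5.9844 × 520.5 = 3114.8802 million.
After the change m₂ = 1 / (0.1935) ≈ 5.1680, so M₂ = 5.1680 × 520.5 = 2689.944 million.
ΔM = M₂ − M₁ = 2689.944 − 3114.8802 = -424.9362 million.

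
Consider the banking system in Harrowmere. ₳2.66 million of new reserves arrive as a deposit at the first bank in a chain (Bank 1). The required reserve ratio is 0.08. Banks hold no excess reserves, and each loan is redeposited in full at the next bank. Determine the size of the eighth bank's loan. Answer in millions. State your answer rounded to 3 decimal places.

Each bank lends a fraction (1 − rr) = 0.9200 of the deposit it receives, so Bank 8 receives 2.66·0.9200^7 and lends 2.66·0.9200^8 ≈ 1.3652 million.

₳1.365 million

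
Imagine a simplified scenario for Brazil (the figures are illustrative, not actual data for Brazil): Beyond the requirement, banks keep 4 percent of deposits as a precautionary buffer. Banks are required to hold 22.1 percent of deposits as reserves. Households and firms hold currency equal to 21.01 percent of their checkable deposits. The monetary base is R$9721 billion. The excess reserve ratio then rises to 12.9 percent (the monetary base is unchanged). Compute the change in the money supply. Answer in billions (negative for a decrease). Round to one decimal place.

-3967.7 billion

Initially m₁ = (1 + 0.2101) / (0.221 + 0.04 + 0.2101) ≈ 2.568669, so M₁ = 2.568669 × 9721 ≈ 24970.0313 billion.
After the change m₂ = (1 + 0.2101) / (0.221 + 0.129 + 0.2101) ≈ 2.160507, so M₂ = 2.160507 × 9721 ≈ 21002.2885 billion.
ΔM = M₂ − M₁ = 21002.2885 − 24970.0313 = -3967.7428 billion.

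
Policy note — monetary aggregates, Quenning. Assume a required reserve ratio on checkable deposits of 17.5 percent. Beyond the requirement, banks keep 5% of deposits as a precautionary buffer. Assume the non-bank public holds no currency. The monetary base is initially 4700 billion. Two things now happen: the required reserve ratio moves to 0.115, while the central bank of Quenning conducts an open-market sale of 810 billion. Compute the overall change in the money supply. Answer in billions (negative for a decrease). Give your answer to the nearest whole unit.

2687 billion

Before: m₁ = 1 / (0.175 + 0.05) ≈ 4.44444, MB₁ = 4700, so M₁ = 4.44444 × 4700 = 20888.868 billion.
After: m₂ = 1 / (0.115 + 0.05) ≈ 6.06061, MB₂ = 4700 − 810 = 3890, so M₂ = 6.06061 × 3890 = 23575.7729 billion.
ΔM = M₂ − M₁ = 23575.7729 − 20888.868 = 2686.9049 billion.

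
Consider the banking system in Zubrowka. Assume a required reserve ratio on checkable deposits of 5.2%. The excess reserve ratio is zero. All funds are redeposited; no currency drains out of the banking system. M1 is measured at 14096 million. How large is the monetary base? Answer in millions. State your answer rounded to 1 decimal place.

With no currency drain and no excess reserves, the money multiplier is m = 1/rr = 1/0.052 ≈ 19.2307692.
The monetary base is MB = M / m = 14096 / 19.2307692 ≈ 732.992 million.

733.0 million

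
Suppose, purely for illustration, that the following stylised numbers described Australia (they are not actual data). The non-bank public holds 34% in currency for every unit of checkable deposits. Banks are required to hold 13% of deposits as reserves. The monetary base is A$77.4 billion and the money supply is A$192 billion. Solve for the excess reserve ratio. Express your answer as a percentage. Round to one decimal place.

7.0%

Using m = M/MB = 192/77.4 ≈ 2.480620. Since m = (1 + c)/(c + rr + e), the denominator satisfies c + rr + e = (1 + c)/m = (1 + 0.34) / 2.480620 ≈ 0.540188.
With c = 0.34 and rr = 0.13, the excess reserve ratio is 0.540188 − 0.34 − 0.13 = 0.070188.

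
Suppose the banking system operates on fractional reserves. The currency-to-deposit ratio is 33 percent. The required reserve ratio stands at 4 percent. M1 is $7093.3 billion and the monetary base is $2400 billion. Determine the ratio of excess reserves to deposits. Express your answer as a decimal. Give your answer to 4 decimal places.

Using m = M/MB = 7093.3/2400 ≈ 2.955542. Since m = (1 + c)/(c + rr + e), the denominator satisfies c + rr + e = (1 + c)/m = (1 + 0.33) / 2.955542 ≈ 0.450002.
With c = 0.33 and rr = 0.04, the ratio of excess reserves to deposits is 0.450002 − 0.33 − 0.04 = 0.080002.

0.0800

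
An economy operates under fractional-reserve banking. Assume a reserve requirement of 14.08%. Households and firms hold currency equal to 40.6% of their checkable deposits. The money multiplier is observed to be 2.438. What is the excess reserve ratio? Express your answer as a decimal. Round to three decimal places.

0.030

Using m = 2.438. Since m = (1 + c)/(c + rr + e), the denominator satisfies c + rr + e = (1 + c)/m = (1 + 0.406) / 2.438 ≈ 0.576702.
With c = 0.406 and rr = 0.1408, the excess reserve ratio is 0.576702 − 0.406 − 0.1408 = 0.029902.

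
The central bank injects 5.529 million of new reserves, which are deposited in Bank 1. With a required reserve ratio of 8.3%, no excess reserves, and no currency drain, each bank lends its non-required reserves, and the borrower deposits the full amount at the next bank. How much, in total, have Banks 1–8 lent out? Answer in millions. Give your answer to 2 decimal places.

30.54 million

Bank i lends (1 − rr)^i of the original deposit: Bank 1 lends 5.529·0.9170 ≈ 5.0701, Bank 2 lends 5.529·0.9170² ≈ 4.6493, and so on.
Summing a geometric series: total = 5.529·[0.9170·(1 − 0.9170^8) / (1 − 0.9170)] ≈ 30.5438 million.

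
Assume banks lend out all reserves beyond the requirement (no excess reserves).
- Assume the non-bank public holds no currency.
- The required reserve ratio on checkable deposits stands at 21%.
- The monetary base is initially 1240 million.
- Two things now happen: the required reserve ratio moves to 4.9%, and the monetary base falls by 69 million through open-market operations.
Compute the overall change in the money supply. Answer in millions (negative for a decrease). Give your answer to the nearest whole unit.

17993 million

Before: m₁ = 1 / (0.21) ≈ 4.76190, MB₁ = 1240, so M₁ = 4.76190 × 1240 = 5904.756 million.
After: m₂ = 1 / (0.049) ≈ 20.40816, MB₂ = 1240 − 69 = 1171, so M₂ = 20.40816 × 1171 ≈ 23897.9554 million.
ΔM = M₂ − M₁ = 23897.9554 − 5904.756 = 17993.1994 million.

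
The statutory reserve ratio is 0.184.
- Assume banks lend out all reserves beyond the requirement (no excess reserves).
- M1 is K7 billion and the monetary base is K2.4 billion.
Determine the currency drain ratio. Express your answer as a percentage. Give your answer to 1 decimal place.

Using m = M/MB = 7/2.4 ≈ 2.916667. From m = (1 + c)/(c + rr + e), rearranging gives 1 + c = m·(c + rr + e), so c·(1 − m) = m·(rr + e) − 1.
Hence c = [m·(rr + e) − 1]/(1 − m) = [2.916667 × (0.184 + 0) − 1] / (1 − 2.916667) ≈ 0.241739.

24.2%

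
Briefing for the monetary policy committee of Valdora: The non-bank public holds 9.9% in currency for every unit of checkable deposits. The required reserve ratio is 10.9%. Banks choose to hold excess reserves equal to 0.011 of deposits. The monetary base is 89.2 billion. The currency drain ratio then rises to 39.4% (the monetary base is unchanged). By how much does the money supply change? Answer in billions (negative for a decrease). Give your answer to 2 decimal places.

Initially m₁ = (1 + 0.099) / (0.109 + 0.011 + 0.099) ≈ 5.01826, so M₁ = 5.01826 × 89.2 ≈ 447.6288 billion.
After the change m₂ = (1 + 0.394) / (0.109 + 0.011 + 0.394) ≈ 2.71206, so M₂ = 2.71206 × 89.2 ≈ 241.9158 billion.
ΔM = M₂ − M₁ = 241.9158 − 447.6288 = -205.713 billion.

-205.71 billion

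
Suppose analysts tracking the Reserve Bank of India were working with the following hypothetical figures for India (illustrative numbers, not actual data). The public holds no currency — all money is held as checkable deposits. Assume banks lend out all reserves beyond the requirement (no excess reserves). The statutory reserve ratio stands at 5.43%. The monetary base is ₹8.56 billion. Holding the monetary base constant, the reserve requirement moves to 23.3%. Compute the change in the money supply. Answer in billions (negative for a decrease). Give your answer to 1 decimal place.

Initially m₁ = 1 / (0.0543) ≈ 18.4162, so M₁ = 18.4162 × 8.56 ≈ 157.6427 billion.
After the change m₂ = 1 / (0.233) ≈ 4.2918, so M₂ = 4.2918 × 8.56 ≈ 36.7378 billion.
ΔM = M₂ − M₁ = 36.7378 − 157.6427 = -120.9049 billion.

-120.9 billion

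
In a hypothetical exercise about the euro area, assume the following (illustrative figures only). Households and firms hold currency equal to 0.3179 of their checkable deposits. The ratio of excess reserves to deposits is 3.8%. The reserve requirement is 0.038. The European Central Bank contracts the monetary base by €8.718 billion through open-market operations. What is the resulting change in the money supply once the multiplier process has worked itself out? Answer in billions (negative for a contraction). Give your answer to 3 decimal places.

The money multiplier is m = (1 + c) / (rr + e + c) = (1 + 0.3179) / (0.038 + 0.038 + 0.3179) ≈ 3.34577.
The sale removes 8.718 billion of base, so ΔM = m × ΔMB = 3.34577 × (−8.718) ≈ -29.1684 billion.

-29.168 billion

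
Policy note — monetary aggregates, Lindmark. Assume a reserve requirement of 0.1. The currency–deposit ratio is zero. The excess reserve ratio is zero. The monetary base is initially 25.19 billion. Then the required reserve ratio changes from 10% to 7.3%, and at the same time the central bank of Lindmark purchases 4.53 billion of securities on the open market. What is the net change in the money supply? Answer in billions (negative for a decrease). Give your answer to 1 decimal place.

155.2 billion

Before: m₁ = 1 / (0.1) = 10, MB₁ = 25.19, so M₁ = 10 × 25.19 = 251.9 billion.
After: m₂ = 1 / (0.073) ≈ 13.6986, MB₂ = 25.19 + 4.53 = 29.72, so M₂ = 13.6986 × 29.72 ≈ 407.1224 billion.
ΔM = M₂ − M₁ = 407.1224 − 251.9 = 155.2224 billion.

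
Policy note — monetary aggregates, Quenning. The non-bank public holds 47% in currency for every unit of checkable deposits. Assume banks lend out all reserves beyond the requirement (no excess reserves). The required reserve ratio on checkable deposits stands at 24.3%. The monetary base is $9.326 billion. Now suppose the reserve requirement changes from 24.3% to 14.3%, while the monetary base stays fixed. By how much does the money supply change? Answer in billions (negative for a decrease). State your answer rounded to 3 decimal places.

$3.137 billion

Initially m₁ = (1 + 0.47) / (0.243 + 0.47) ≈ 2.06171, so M₁ = 2.06171 × 9.326 ≈ 19.2275 billion.
After the change m₂ = (1 + 0.47) / (0.143 + 0.47) ≈ 2.39804, so M₂ = 2.39804 × 9.326 ≈ 22.3641 billion.
ΔM = M₂ − M₁ = 22.3641 − 19.2275 = 3.1366 billion.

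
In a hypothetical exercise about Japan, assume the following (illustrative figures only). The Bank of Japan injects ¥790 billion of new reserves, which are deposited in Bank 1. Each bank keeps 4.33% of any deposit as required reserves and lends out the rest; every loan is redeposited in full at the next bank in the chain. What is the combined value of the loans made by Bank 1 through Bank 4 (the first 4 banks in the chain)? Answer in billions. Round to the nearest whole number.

Bank i lends (1 − rr)^i of the original deposit: Bank 1 lends 790·0.9567 = 755.7930, Bank 2 lends 790·0.9567² ≈ 723.0672, and so on.
Summing a geometric series: total = 790·[0.9567·(1 − 0.9567^4) / (1 − 0.9567)] ≈ 2832.4237 billion.

¥2832 billion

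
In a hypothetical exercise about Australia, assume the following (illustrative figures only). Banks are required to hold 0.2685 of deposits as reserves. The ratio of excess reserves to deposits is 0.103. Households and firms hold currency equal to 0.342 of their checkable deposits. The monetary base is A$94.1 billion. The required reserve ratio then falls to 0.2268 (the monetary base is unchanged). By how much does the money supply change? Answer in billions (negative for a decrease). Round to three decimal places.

A$10.986 billion

Initially m₁ = (1 + 0.342) / (0.2685 + 0.103 + 0.342) ≈ 1.880869, so M₁ = 1.880869 × 94.1 ≈ 176.9898 billion.
After the change m₂ = (1 + 0.342) / (0.2268 + 0.103 + 0.342) ≈ 1.997618, so M₂ = 1.997618 × 94.1 ≈ 187.9759 billion.
ΔM = M₂ − M₁ = 187.9759 − 176.9898 = 10.9861 billion.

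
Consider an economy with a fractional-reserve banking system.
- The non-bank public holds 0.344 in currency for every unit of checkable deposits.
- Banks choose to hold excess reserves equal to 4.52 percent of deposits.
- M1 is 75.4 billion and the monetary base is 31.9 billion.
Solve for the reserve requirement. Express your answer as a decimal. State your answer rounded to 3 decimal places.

Using m = M/MB = 75.4/31.9 ≈ 2.363636. Since m = (1 + c)/(c + rr + e), the denominator satisfies c + rr + e = (1 + c)/m = (1 + 0.344) / 2.363636 ≈ 0.568615.
With c = 0.344 and e = 0.0452, the reserve requirement is 0.568615 − 0.344 − 0.0452 = 0.179415.

0.179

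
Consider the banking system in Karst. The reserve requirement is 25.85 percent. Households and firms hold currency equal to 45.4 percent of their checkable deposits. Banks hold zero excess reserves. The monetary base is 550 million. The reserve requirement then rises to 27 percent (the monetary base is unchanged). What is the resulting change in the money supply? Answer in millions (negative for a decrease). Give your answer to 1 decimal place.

-17.8 million

Initially m₁ = (1 + 0.454) / (0.2585 + 0.454) ≈ 2.04070, so M₁ = 2.04070 × 550 = 1122.385 million.
After the change m₂ = (1 + 0.454) / (0.27 + 0.454) ≈ 2.00829, so M₂ = 2.00829 × 550 = 1104.5595 million.
ΔM = M₂ − M₁ = 1104.5595 − 1122.385 = -17.8255 million.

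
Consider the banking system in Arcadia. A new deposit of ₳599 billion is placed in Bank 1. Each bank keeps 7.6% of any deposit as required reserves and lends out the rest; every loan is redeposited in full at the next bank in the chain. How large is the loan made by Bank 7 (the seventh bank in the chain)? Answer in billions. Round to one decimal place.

Each bank lends a fraction (1 − rr) = 0.9240 of the deposit it receives, so Bank 7 receives 599·0.9240^6 and lends 599·0.9240^7 ≈ 344.4535 billion.

₳344.5 billion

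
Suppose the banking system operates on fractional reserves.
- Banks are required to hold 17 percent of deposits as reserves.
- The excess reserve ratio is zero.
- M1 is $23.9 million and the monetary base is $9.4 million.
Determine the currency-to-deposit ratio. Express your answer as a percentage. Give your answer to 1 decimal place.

36.8%

Using m = M/MB = 23.9/9.4 ≈ 2.542553. From m = (1 + c)/(c + rr + e), rearranging gives 1 + c = m·(c + rr + e), so c·(1 − m) = m·(rr + e) − 1.
Hence c = [m·(rr + e) − 1]/(1 − m) = [2.542553 × (0.17 + 0) − 1] / (1 − 2.542553) ≈ 0.368069.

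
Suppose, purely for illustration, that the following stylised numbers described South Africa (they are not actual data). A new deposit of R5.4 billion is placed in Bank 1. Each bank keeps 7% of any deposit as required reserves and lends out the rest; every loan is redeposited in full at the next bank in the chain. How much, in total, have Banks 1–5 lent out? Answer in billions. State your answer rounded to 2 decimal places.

R21.83 billion

Bank i lends (1 − rr)^i of the original deposit: Bank 1 lends 5.4·0.9300 = 5.0220, Bank 2 lends 5.4·0.9300² ≈ 4.6705, and so on.
Summing a geometric series: total = 5.4·[0.9300·(1 − 0.9300^5) / (1 − 0.9300)] ≈ 21.8322 billion.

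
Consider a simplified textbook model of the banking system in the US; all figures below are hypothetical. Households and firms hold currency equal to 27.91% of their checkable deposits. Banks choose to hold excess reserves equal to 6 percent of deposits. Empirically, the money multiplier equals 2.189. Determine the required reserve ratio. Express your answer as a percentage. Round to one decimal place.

Using m = 2.189. Since m = (1 + c)/(c + rr + e), the denominator satisfies c + rr + e = (1 + c)/m = (1 + 0.2791) / 2.189 ≈ 0.584331.
With c = 0.2791 and e = 0.06, the required reserve ratio is 0.584331 − 0.2791 − 0.06 = 0.245231.

24.5%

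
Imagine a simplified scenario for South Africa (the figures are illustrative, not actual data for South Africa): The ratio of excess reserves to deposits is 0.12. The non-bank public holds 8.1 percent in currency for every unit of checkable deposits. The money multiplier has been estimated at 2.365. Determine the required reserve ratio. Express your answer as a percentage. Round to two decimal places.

25.61%

Using m = 2.365. Since m = (1 + c)/(c + rr + e), the denominator satisfies c + rr + e = (1 + c)/m = (1 + 0.081) / 2.365 ≈ 0.457082.
With c = 0.081 and e = 0.12, the required reserve ratio is 0.457082 − 0.081 − 0.12 = 0.256082.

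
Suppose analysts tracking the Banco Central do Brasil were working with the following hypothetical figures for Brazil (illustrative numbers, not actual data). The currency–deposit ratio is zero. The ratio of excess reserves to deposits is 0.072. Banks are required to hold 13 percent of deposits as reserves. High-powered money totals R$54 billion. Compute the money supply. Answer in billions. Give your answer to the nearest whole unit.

R$267 billion

The money multiplier is m = 1 / (rr + e) = 1 / (0.13 + 0.072) ≈ 4.9505.
So M = m × MB = 4.9505 × 54 = 267.327 billion.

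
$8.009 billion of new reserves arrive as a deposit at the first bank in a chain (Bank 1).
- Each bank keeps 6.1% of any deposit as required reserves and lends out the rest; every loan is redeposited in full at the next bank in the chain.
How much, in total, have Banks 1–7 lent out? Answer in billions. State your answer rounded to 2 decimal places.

$43.93 billion

Bank i lends (1 − rr)^i of the original deposit: Bank 1 lends 8.009·0.9390 ≈ 7.5205, Bank 2 lends 8.009·0.9390² ≈ 7.0617, and so on.
Summing a geometric series: total = 8.009·[0.9390·(1 − 0.9390^7) / (1 − 0.9390)] ≈ 43.9313 billion.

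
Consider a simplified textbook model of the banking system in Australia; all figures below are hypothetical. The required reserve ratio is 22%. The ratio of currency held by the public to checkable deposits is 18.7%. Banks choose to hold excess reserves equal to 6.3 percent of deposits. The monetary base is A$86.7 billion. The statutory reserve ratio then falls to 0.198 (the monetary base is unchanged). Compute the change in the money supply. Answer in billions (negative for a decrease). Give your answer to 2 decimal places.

A$10.75 billion

Initially m₁ = (1 + 0.187) / (0.22 + 0.063 + 0.187) ≈ 2.52553, so M₁ = 2.52553 × 86.7 ≈ 218.9635 billion.
After the change m₂ = (1 + 0.187) / (0.198 + 0.063 + 0.187) ≈ 2.64955, so M₂ = 2.64955 × 86.7 ≈ 229.716 billion.
ΔM = M₂ − M₁ = 229.716 − 218.9635 = 10.7525 billion.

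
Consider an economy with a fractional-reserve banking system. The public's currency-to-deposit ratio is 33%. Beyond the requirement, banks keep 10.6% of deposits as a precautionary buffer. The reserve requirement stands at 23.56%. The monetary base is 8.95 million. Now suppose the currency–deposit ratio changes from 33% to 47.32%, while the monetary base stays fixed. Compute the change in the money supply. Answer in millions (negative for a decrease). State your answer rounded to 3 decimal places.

Initially m₁ = (1 + 0.33) / (0.2356 + 0.106 + 0.33) ≈ 1.98035, so M₁ = 1.98035 × 8.95 ≈ 17.7241 million.
After the change m₂ = (1 + 0.4732) / (0.2356 + 0.106 + 0.4732) ≈ 1.80805, so M₂ = 1.80805 × 8.95 ≈ 16.182 million.
ΔM = M₂ − M₁ = 16.182 − 17.7241 = -1.5421 million.

-1.542 million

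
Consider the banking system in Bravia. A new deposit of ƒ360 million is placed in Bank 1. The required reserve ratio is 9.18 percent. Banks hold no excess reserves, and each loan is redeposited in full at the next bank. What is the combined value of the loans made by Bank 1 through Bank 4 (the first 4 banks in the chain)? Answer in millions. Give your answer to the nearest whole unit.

ƒ1138 million

Bank i lends (1 − rr)^i of the original deposit: Bank 1 lends 360·0.9082 = 326.9520, Bank 2 lends 360·0.9082² ≈ 296.9378, and so on.
Summing a geometric series: total = 360·[0.9082·(1 − 0.9082^4) / (1 − 0.9082)] ≈ 1138.4911 million.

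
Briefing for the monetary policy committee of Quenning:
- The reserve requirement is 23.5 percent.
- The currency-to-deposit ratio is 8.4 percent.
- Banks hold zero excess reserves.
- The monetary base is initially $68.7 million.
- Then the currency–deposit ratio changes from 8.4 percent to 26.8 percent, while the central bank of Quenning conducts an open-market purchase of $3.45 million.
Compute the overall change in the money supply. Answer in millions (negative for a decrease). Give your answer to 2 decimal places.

-51.57 million

Before: m₁ = (1 + 0.084) / (0.235 + 0.084) ≈ 3.39812, MB₁ = 68.7, so M₁ = 3.39812 × 68.7 ≈ 233.4508 million.
After: m₂ = (1 + 0.268) / (0.235 + 0.268) ≈ 2.52087, MB₂ = 68.7 + 3.45 = 72.15, so M₂ = 2.52087 × 72.15 ≈ 181.8808 million.
ΔM = M₂ − M₁ = 181.8808 − 233.4508 = -51.57 million.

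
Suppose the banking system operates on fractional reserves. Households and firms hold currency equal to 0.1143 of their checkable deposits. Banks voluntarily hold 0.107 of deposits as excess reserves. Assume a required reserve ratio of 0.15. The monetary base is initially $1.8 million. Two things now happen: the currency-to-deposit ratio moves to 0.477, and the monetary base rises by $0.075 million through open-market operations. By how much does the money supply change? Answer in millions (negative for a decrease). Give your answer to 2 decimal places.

Before: m₁ = (1 + 0.1143) / (0.15 + 0.107 + 0.1143) ≈ 3.0011, MB₁ = 1.8, so M₁ = 3.0011 × 1.8 ≈ 5.402 million.
After: m₂ = (1 + 0.477) / (0.15 + 0.107 + 0.477) ≈ 2.0123, MB₂ = 1.8 + 0.075 = 1.875, so M₂ = 2.0123 × 1.875 ≈ 3.7731 million.
ΔM = M₂ − M₁ = 3.7731 − 5.402 = -1.6289 million.

-1.63 million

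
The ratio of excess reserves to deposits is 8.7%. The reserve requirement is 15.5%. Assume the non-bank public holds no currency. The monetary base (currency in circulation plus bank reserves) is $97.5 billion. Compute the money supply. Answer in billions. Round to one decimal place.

$402.9 billion

The money multiplier is m = 1 / (rr + e) = 1 / (0.155 + 0.087) ≈ 4.1322.
So M = m × MB = 4.1322 × 97.5 = 402.8895 billion.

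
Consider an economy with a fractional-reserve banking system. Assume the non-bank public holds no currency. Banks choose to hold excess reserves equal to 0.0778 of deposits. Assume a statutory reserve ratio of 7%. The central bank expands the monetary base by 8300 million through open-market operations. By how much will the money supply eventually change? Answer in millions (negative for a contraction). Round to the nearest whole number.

56157 million

The money multiplier is m = 1 / (rr + e) = 1 / (0.07 + 0.0778) ≈ 6.76590.
The purchase adds 8300 million of base, so ΔM = m × ΔMB = 6.76590 × (+8300) = 56156.97 million.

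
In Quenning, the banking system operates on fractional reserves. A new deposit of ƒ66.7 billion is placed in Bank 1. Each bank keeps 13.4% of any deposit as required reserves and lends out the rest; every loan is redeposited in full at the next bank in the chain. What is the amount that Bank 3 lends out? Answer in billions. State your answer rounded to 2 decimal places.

Each bank lends a fraction (1 − rr) = 0.8660 of the deposit it receives, so Bank 3 receives 66.7·0.8660^2 and lends 66.7·0.8660^3 ≈ 43.3191 billion.

ƒ43.32 billion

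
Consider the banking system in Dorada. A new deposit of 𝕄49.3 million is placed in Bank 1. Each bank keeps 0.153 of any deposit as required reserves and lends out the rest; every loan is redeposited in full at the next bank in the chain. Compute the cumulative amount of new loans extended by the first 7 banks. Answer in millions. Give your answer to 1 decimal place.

𝕄187.6 million

Bank i lends (1 − rr)^i of the original deposit: Bank 1 lends 49.3·0.8470 = 41.7571, Bank 2 lends 49.3·0.8470² ≈ 35.3683, and so on.
Summing a geometric series: total = 49.3·[0.8470·(1 − 0.8470^7) / (1 − 0.8470)] ≈ 187.5684 million.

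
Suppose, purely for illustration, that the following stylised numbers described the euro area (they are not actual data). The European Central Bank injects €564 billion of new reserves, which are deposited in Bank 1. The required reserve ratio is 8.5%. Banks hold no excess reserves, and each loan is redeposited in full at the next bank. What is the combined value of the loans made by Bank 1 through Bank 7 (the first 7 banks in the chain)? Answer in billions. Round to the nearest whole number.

€2811 billion

Bank i lends (1 − rr)^i of the original deposit: Bank 1 lends 564·0.9150 = 516.0600, Bank 2 lends 564·0.9150² = 472.1949, and so on.
Summing a geometric series: total = 564·[0.9150·(1 − 0.9150^7) / (1 − 0.9150)] ≈ 2811.2091 billion.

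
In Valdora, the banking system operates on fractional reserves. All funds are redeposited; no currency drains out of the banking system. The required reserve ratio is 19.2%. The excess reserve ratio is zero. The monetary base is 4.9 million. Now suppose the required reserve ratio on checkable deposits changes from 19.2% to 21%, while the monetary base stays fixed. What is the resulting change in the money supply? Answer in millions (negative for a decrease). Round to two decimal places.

Initially m₁ = 1 / (0.192) ≈ 5.2083, so M₁ = 5.2083 × 4.9 ≈ 25.5207 million.
After the change m₂ = 1 / (0.21) ≈ 4.7619, so M₂ = 4.7619 × 4.9 ≈ 23.3333 million.
ΔM = M₂ − M₁ = 23.3333 − 25.5207 = -2.1874 million.

-2.19 million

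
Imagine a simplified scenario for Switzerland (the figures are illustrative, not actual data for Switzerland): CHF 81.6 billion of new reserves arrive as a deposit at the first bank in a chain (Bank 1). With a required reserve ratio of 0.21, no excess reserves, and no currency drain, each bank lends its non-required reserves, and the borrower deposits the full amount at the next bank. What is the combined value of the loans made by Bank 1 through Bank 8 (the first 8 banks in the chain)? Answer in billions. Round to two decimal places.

CHF 260.40 billion

Bank i lends (1 − rr)^i of the original deposit: Bank 1 lends 81.6·0.7900 = 64.4640, Bank 2 lends 81.6·0.7900² ≈ 50.9266, and so on.
Summing a geometric series: total = 81.6·[0.7900·(1 − 0.7900^8) / (1 − 0.7900)] ≈ 260.4005 billion.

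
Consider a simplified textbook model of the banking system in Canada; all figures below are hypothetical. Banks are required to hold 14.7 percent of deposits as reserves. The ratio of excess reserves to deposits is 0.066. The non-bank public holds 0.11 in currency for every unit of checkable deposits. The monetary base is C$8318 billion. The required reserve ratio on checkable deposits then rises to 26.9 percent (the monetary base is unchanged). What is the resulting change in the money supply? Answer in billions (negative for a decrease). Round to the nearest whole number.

Initially m₁ = (1 + 0.11) / (0.147 + 0.066 + 0.11) ≈ 3.43653, so M₁ = 3.43653 × 8318 ≈ 28585.0565 billion.
After the change m₂ = (1 + 0.11) / (0.269 + 0.066 + 0.11) ≈ 2.49438, so M₂ = 2.49438 × 8318 ≈ 20748.2528 billion.
ΔM = M₂ − M₁ = 20748.2528 − 28585.0565 = -7836.8037 billion.

-7837 billion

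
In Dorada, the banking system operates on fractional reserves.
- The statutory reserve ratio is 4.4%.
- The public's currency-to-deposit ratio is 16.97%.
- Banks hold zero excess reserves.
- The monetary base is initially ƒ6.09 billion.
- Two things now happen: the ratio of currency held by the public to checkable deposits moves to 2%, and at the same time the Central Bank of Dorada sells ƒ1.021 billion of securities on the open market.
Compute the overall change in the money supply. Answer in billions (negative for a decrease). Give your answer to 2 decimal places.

ƒ47.45 billion

Before: m₁ = (1 + 0.1697) / (0.044 + 0.1697) ≈ 5.4736, MB₁ = 6.09, so M₁ = 5.4736 × 6.09 ≈ 33.3342 billion.
After: m₂ = (1 + 0.02) / (0.044 + 0.02) = 15.9375, MB₂ = 6.09 − 1.021 = 5.069, so M₂ = 15.9375 × 5.069 ≈ 80.7872 billion.
ΔM = M₂ − M₁ = 80.7872 − 33.3342 = 47.453 billion.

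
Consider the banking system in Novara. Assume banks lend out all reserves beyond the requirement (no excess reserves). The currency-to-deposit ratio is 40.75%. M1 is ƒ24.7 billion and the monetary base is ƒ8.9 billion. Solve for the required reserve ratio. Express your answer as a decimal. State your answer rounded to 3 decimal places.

0.100

Using m = M/MB = 24.7/8.9 ≈ 2.775281. Since m = (1 + c)/(c + rr + e), the denominator satisfies c + rr + e = (1 + c)/m = (1 + 0.4075) / 2.775281 ≈ 0.507156.
With c = 0.4075 and e = 0, the required reserve ratio is 0.507156 − 0.4075 − 0 = 0.099656.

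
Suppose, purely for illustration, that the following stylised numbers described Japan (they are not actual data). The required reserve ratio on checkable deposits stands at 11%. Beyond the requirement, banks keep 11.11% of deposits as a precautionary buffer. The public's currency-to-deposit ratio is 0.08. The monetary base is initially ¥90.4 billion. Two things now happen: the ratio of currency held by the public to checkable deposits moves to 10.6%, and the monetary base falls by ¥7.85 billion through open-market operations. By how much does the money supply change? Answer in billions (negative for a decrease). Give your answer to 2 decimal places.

Before: m₁ = (1 + 0.08) / (0.11 + 0.1111 + 0.08) ≈ 3.58685, MB₁ = 90.4, so M₁ = 3.58685 × 90.4 ≈ 324.2512 billion.
After: m₂ = (1 + 0.106) / (0.11 + 0.1111 + 0.106) ≈ 3.38123, MB₂ = 90.4 − 7.85 = 82.55, so M₂ = 3.38123 × 82.55 ≈ 279.1205 billion.
ΔM = M₂ − M₁ = 279.1205 − 324.2512 = -45.1307 billion.

-45.13 billion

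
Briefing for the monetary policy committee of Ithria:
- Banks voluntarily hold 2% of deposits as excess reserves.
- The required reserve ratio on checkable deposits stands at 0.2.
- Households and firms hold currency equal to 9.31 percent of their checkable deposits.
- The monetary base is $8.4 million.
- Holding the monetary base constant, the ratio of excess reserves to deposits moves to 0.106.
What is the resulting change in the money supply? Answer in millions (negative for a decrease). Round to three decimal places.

-6.319 million

Initially m₁ = (1 + 0.0931) / (0.2 + 0.02 + 0.0931) ≈ 3.49122, so M₁ = 3.49122 × 8.4 ≈ 29.3262 million.
After the change m₂ = (1 + 0.0931) / (0.2 + 0.106 + 0.0931) ≈ 2.73891, so M₂ = 2.73891 × 8.4 ≈ 23.0068 million.
ΔM = M₂ − M₁ = 23.0068 − 29.3262 = -6.3194 million.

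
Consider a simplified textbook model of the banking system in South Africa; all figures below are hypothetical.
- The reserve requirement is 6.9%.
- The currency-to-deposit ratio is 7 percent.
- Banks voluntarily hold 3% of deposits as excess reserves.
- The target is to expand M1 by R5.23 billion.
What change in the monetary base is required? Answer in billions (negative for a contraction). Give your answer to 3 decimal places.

The money multiplier is m = (1 + c) / (rr + e + c) = (1 + 0.07) / (0.069 + 0.03 + 0.07) ≈ 6.33136.
ΔMB = ΔM / m = (+5.23) / 6.33136 ≈ 0.826 billion.

R0.826 billion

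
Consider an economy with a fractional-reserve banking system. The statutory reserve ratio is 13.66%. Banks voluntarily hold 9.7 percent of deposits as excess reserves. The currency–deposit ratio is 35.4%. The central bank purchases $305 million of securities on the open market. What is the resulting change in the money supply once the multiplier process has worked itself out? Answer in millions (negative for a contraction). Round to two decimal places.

$702.81 million

The money multiplier is m = (1 + c) / (rr + e + c) = (1 + 0.354) / (0.1366 + 0.097 + 0.354) ≈ 2.304289.
The purchase adds 305 million of base, so ΔM = m × ΔMB = 2.304289 × (+305) ≈ 702.8081 million.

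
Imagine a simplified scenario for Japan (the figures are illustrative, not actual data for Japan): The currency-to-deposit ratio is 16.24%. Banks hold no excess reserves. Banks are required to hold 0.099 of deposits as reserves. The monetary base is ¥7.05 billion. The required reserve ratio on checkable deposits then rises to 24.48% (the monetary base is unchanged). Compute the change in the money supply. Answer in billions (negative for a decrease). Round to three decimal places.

Initially m₁ = (1 + 0.1624) / (0.099 + 0.1624) ≈ 4.44682, so M₁ = 4.44682 × 7.05 ≈ 31.3501 billion.
After the change m₂ = (1 + 0.1624) / (0.2448 + 0.1624) ≈ 2.85462, so M₂ = 2.85462 × 7.05 ≈ 20.1251 billion.
ΔM = M₂ − M₁ = 20.1251 − 31.3501 = -11.225 billion.

-11.225 billion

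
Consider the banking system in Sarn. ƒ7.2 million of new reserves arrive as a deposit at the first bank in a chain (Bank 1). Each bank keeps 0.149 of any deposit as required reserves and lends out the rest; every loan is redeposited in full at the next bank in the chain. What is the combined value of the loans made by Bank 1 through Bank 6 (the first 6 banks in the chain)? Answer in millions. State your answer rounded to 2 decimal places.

ƒ25.50 million

Bank i lends (1 − rr)^i of the original deposit: Bank 1 lends 7.2·0.8510 = 6.1272, Bank 2 lends 7.2·0.8510² ≈ 5.2142, and so on.
Summing a geometric series: total = 7.2·[0.8510·(1 − 0.8510^6) / (1 − 0.8510)] ≈ 25.5032 million.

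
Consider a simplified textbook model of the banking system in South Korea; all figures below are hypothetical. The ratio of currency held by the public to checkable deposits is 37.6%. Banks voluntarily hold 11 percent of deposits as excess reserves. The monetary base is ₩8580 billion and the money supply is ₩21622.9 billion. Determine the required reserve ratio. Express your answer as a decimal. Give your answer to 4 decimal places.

Using m = M/MB = 21622.9/8580 ≈ 2.520152. Since m = (1 + c)/(c + rr + e), the denominator satisfies c + rr + e = (1 + c)/m = (1 + 0.376) / 2.520152 ≈ 0.545999.
With c = 0.376 and e = 0.11, the required reserve ratio is 0.545999 − 0.376 − 0.11 = 0.059999.

0.0600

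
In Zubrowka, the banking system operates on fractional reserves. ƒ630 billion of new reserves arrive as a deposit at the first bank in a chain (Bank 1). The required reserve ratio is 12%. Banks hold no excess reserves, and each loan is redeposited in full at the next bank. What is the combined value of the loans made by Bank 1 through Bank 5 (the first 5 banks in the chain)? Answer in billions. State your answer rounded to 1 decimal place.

ƒ2181.9 billion

Bank i lends (1 − rr)^i of the original deposit: Bank 1 lends 630·0.8800 = 554.4000, Bank 2 lends 630·0.8800² = 487.8720, and so on.
Summing a geometric series: total = 630·[0.8800·(1 − 0.8800^5) / (1 − 0.8800)] ≈ 2181.8785 billion.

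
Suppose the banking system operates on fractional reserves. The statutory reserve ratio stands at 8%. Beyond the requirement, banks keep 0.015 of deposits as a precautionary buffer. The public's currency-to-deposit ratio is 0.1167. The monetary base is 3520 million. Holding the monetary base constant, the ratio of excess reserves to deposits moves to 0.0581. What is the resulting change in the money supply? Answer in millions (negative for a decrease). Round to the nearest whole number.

Initially m₁ = (1 + 0.1167) / (0.08 + 0.015 + 0.1167) ≈ 5.27492, so M₁ = 5.27492 × 3520 = 18567.7184 million.
After the change m₂ = (1 + 0.1167) / (0.08 + 0.0581 + 0.1167) ≈ 4.38265, so M₂ = 4.38265 × 3520 = 15426.928 million.
ΔM = M₂ − M₁ = 15426.928 − 18567.7184 = -3140.7904 million.

-3141 million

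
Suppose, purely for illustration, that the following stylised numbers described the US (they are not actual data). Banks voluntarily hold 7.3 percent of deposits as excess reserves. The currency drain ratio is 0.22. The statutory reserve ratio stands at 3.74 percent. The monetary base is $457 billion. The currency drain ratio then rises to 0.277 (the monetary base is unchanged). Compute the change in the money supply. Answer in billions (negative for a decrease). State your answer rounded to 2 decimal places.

Initially m₁ = (1 + 0.22) / (0.0374 + 0.073 + 0.22) ≈ 3.692494, so M₁ = 3.692494 × 457 ≈ 1687.4698 billion.
After the change m₂ = (1 + 0.277) / (0.0374 + 0.073 + 0.277) ≈ 3.296335, so M₂ = 3.296335 × 457 ≈ 1506.4251 billion.
ΔM = M₂ − M₁ = 1506.4251 − 1687.4698 = -181.0447 billion.

-181.04 billion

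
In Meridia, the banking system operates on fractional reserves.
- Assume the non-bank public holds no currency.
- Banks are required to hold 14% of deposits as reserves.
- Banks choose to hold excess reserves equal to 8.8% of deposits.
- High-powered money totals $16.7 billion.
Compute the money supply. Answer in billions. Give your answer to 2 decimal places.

$73.25 billion

The money multiplier is m = 1 / (rr + e) = 1 / (0.14 + 0.088) ≈ 4.38596.
So M = m × MB = 4.38596 × 16.7 ≈ 73.2455 billion.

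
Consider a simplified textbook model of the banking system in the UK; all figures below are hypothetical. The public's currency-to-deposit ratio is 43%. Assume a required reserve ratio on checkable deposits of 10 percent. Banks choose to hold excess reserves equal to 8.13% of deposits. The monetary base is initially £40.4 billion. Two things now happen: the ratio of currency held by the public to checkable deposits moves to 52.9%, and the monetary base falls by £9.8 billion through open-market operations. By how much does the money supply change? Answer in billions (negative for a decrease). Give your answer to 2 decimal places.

-28.64 billion

Before: m₁ = (1 + 0.43) / (0.1 + 0.0813 + 0.43) ≈ 2.33928, MB₁ = 40.4, so M₁ = 2.33928 × 40.4 ≈ 94.5069 billion.
After: m₂ = (1 + 0.529) / (0.1 + 0.0813 + 0.529) ≈ 2.15261, MB₂ = 40.4 − 9.8 = 30.6, so M₂ = 2.15261 × 30.6 ≈ 65.8699 billion.
ΔM = M₂ − M₁ = 65.8699 − 94.5069 = -28.637 billion.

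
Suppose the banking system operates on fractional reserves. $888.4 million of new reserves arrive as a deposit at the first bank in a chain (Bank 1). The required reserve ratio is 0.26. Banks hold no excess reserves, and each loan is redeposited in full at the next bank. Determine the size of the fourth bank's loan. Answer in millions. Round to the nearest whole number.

Each bank lends a fraction (1 − rr) = 0.7400 of the deposit it receives, so Bank 4 receives 888.4·0.7400^3 and lends 888.4·0.7400^4 ≈ 266.4007 million.

$266 million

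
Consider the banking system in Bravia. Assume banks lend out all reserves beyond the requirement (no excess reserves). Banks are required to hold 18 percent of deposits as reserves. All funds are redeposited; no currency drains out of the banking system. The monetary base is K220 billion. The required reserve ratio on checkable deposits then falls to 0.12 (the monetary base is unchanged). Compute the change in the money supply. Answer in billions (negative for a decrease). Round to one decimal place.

Initially m₁ = 1 / (0.18) ≈ 5.55556, so M₁ = 5.55556 × 220 = 1222.2232 billion.
After the change m₂ = 1 / (0.12) ≈ 8.33333, so M₂ = 8.33333 × 220 = 1833.3326 billion.
ΔM = M₂ − M₁ = 1833.3326 − 1222.2232 = 611.1094 billion.

K611.1 billion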